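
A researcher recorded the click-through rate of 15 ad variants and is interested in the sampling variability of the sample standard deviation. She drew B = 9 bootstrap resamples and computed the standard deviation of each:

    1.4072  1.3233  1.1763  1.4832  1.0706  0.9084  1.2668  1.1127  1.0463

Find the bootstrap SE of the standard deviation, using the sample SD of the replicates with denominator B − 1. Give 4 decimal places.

Bootstrap SE is the standard deviation of the 9 replicate standard deviations.
Mean of replicates: (1.4072 + 1.3233 + 1.1763 + 1.4832 + 1.0706 + 0.9084 + 1.2668 + 1.1127 + 1.0463) / 9 = 10.79480 / 9 = 1.19942
Sum of squared deviations: (+0.20778)² + (+0.12388)² + (−0.02312)² + (+0.28378)² + (−0.12882)² + (−0.29102)² + (+0.06738)² + (−0.08672)² + (−0.15312)² = 0.27638
Variance = 0.27638 / 8 = 0.03455
SE* = √0.03455

SE* = 0.1859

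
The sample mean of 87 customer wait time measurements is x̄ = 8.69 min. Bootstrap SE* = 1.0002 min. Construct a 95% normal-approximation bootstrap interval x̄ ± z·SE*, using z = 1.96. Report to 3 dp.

Margin = 1.96 × 1.0002 = 1.9604
Interval: 8.69 ± 1.9604

(6.730, 10.650)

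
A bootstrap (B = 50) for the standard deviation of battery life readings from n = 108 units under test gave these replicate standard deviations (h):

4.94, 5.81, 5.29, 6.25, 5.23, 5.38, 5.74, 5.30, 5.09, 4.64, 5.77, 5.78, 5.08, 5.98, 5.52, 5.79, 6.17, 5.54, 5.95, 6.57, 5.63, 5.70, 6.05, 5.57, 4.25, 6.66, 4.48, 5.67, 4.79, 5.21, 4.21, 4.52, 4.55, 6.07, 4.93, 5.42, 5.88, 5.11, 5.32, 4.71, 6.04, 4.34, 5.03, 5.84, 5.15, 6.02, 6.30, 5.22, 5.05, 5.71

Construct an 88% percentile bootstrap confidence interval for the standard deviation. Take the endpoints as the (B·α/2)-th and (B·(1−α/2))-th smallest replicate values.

Sorted replicates: 4.21, 4.25, 4.34, 4.48, 4.52, 4.55, 4.64, 4.71, 4.79, 4.93, 4.94, 5.03, 5.05, 5.08, 5.09, 5.11, 5.15, 5.21, 5.22, 5.23, 5.29, 5.30, 5.32, 5.38, 5.42, 5.52, 5.54, 5.57, 5.63, 5.67, 5.70, 5.71, 5.74, 5.77, 5.78, 5.79, 5.81, 5.84, 5.88, 5.95, 5.98, 6.02, 6.04, 6.05, 6.07, 6.17, 6.25, 6.30, 6.57, 6.66
α = 0.12; lower rank = 50 × 0.060 = 3; upper rank = 50 × 0.940 = 47.
The 3rd smallest replicate is 4.34; the 47th is 6.25.

(4.34, 6.25)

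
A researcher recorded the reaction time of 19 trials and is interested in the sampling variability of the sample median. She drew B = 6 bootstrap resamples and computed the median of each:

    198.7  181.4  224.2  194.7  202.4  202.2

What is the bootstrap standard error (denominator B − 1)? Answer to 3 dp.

SE* = 13.927

Bootstrap SE is the standard deviation of the 6 replicate medians.
Mean of replicates: (198.7 + 181.4 + 224.2 + 194.7 + 202.4 + 202.2) / 6 = 1203.6000 / 6 = 200.6000
Sum of squared deviations: (−1.9000)² + (−19.2000)² + (+23.6000)² + (−5.9000)² + (+1.8000)² + (+1.6000)² = 969.8200
Variance = 969.8200 / 5 = 193.9640
SE* = √193.9640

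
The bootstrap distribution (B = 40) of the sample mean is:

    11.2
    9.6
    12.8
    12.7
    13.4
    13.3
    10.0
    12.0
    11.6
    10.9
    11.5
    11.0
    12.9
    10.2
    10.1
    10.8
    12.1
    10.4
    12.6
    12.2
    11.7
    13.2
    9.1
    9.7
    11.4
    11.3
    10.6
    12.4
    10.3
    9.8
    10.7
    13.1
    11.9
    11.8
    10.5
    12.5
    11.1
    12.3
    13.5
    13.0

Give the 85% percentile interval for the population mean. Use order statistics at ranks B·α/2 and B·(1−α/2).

Sorted replicates: 9.1, 9.6, 9.7, 9.8, 10.0, 10.1, 10.2, 10.3, 10.4, 10.5, 10.6, 10.7, 10.8, 10.9, 11.0, 11.1, 11.2, 11.3, 11.4, 11.5, 11.6, 11.7, 11.8, 11.9, 12.0, 12.1, 12.2, 12.3, 12.4, 12.5, 12.6, 12.7, 12.8, 12.9, 13.0, 13.1, 13.2, 13.3, 13.4, 13.5
α = 0.15; lower rank = 40 × 0.075 = 3; upper rank = 40 × 0.925 = 37.
The 3rd smallest replicate is 9.7; the 37th is 13.2.

(9.7, 13.2)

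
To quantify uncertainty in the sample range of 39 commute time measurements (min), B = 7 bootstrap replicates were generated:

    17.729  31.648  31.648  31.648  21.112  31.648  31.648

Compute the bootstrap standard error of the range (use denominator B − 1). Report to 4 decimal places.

SE* = 6.0458

Bootstrap SE is the standard deviation of the 7 replicate ranges.
Mean of replicates: (17.729 + 31.648 + 31.648 + 31.648 + 21.112 + 31.648 + 31.648) / 7 = 197.08100 / 7 = 28.15443
Sum of squared deviations: (−10.42543)² + (+3.49357)² + (+3.49357)² + (+3.49357)² + (−7.04243)² + (+3.49357)² + (+3.49357)² = 219.31057
Variance = 219.31057 / 6 = 36.55176
SE* = √36.55176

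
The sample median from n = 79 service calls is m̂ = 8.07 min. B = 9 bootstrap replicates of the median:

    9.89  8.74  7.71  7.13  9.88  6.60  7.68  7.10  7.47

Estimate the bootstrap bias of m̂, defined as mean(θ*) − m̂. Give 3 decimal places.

bias = −0.048

mean(θ*) = (9.89 + 8.74 + 7.71 + 7.13 + 9.88 + 6.60 + 7.68 + 7.10 + 7.47) / 9 = 8.0222
bias = 8.0222 − 8.07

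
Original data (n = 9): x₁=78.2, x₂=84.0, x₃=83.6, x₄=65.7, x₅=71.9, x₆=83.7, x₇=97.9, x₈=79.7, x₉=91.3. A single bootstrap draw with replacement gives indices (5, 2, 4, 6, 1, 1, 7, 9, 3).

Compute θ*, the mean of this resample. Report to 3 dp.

θ* = 81.611

Resample values: 71.9, 84.0, 65.7, 83.7, 78.2, 78.2, 97.9, 91.3, 83.6.
Mean = (71.9 + 84.0 + 65.7 + 83.7 + 78.2 + 78.2 + 97.9 + 91.3 + 83.6) / 9 = 734.50 / 9 = 81.611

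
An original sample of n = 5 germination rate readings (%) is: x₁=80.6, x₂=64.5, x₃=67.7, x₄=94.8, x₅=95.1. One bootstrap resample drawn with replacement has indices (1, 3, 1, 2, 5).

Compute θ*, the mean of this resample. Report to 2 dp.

Resample values: 80.6, 67.7, 80.6, 64.5, 95.1.
Mean = (80.6 + 67.7 + 80.6 + 64.5 + 95.1) / 5 = 388.50 / 5 = 77.70

θ* = 77.70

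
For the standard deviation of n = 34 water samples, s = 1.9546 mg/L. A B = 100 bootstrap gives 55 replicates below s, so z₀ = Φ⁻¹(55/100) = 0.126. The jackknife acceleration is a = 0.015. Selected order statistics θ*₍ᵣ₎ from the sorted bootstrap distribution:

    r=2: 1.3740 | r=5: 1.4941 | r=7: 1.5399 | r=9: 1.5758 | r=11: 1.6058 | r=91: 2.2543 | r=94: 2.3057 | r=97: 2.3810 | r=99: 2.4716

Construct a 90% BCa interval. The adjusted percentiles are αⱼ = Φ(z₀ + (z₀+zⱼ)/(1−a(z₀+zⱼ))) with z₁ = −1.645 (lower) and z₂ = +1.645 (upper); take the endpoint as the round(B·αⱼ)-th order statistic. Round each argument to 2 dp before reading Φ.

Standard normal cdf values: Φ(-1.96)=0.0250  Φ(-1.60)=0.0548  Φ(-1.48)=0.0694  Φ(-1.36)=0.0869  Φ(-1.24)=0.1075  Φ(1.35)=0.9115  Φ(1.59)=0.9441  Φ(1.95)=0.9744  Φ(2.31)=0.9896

(1.5758, 2.3810)

Lower: z₀ + z₁ = 0.126 + (-1.645) = -1.519; 1 − a(z₀+z₁) = 1 − (0.015)(-1.519) = 1.0228; argument = 0.126 + (-1.519)/1.0228 = -1.3592 → -1.36.
α₁ = Φ(-1.36) = 0.0869; rank = round(100 × 0.0869) = 9; θ*₍9₎ = 1.5758.
Upper: z₀ + z₂ = 1.771; 1 − a(z₀+z₂) = 0.9734; argument = 1.9453 → 1.95; α₂ = 0.9744; rank = 97; θ*₍97₎ = 2.3810.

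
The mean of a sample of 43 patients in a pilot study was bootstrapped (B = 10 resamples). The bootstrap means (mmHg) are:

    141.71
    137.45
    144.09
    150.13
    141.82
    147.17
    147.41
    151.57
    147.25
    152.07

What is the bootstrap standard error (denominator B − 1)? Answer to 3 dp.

SE* = 4.743

Bootstrap SE is the standard deviation of the 10 replicate means.
Mean of replicates: (141.71 + 137.45 + 144.09 + 150.13 + 141.82 + 147.17 + 147.41 + 151.57 + 147.25 + 152.07) / 10 = 1460.6700 / 10 = 146.0670
Sum of squared deviations: (−4.3570)² + (−8.6170)² + (−1.9770)² + (+4.0630)² + (−4.2470)² + (+1.1030)² + (+1.3430)² + (+5.5030)² + (+1.1830)² + (+6.0030)² = 202.4284
Variance = 202.4284 / 9 = 22.4920
SE* = √22.4920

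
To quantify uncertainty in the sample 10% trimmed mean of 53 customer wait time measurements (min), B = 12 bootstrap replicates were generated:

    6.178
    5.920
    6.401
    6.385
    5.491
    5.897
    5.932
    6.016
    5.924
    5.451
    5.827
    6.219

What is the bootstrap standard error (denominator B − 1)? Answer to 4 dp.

SE* = 0.3009

Bootstrap SE is the standard deviation of the 12 replicate 10% trimmed means.
Mean of replicates: (6.178 + 5.920 + 6.401 + 6.385 + 5.491 + 5.897 + 5.932 + 6.016 + 5.924 + 5.451 + 5.827 + 6.219) / 12 = 71.64100 / 12 = 5.97008
Sum of squared deviations: (+0.20792)² + (−0.05008)² + (+0.43092)² + (+0.41492)² + (−0.47908)² + (−0.07308)² + (−0.03808)² + (+0.04592)² + (−0.04608)² + (−0.51908)² + (−0.14308)² + (+0.24892)² = 0.99601
Variance = 0.99601 / 11 = 0.09055
SE* = √0.09055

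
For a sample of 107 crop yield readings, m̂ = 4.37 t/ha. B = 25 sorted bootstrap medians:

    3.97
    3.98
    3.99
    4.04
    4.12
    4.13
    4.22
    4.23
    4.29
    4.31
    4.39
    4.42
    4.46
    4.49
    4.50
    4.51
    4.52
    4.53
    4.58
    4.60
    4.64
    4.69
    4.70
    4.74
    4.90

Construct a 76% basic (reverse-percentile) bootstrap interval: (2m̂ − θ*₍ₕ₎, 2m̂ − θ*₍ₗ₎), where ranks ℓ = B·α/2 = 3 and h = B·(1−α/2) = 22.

(4.05, 4.75)

Percentile endpoints at ranks 3 and 22: θ*₍3₎ = 3.99, θ*₍22₎ = 4.69.
Basic interval reflects these around m̂:
  lower = 2 × 4.37 − 4.69 = 4.05
  upper = 2 × 4.37 − 3.99 = 4.75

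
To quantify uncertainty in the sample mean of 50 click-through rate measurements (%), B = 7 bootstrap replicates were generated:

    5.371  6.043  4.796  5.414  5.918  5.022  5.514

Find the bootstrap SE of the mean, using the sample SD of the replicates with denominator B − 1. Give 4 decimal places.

Bootstrap SE is the standard deviation of the 7 replicate means.
Mean of replicates: (5.371 + 6.043 + 4.796 + 5.414 + 5.918 + 5.022 + 5.514) / 7 = 38.07800 / 7 = 5.43971
Sum of squared deviations: (−0.06871)² + (+0.60329)² + (−0.64371)² + (−0.02571)² + (+0.47829)² + (−0.41771)² + (+0.07429)² = 1.19247
Variance = 1.19247 / 6 = 0.19874
SE* = √0.19874

SE* = 0.4458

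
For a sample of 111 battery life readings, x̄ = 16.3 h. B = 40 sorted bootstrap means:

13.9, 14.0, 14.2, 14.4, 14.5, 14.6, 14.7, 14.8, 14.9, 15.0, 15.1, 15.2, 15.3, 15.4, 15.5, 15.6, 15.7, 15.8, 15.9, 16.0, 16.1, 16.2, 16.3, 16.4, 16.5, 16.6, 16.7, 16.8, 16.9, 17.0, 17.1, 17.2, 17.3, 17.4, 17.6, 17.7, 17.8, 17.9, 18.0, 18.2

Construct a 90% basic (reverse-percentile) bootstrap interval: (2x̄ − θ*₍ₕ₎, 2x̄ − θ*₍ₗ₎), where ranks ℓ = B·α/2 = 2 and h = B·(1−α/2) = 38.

(14.7, 18.6)

Percentile endpoints at ranks 2 and 38: θ*₍2₎ = 14.0, θ*₍38₎ = 17.9.
Basic interval reflects these around x̄:
  lower = 2 × 16.3 − 17.9 = 14.7
  upper = 2 × 16.3 − 14.0 = 18.6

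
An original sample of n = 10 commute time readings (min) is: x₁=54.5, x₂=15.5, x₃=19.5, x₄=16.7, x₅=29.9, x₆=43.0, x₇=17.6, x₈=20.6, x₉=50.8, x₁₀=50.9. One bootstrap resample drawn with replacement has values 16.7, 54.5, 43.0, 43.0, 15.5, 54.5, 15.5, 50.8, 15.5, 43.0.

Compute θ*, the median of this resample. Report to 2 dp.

θ* = 43.00

Sorted: 15.5, 15.5, 15.5, 16.7, 43.0, 43.0, 43.0, 50.8, 54.5, 54.5
Median = average of the two middle values = 43.00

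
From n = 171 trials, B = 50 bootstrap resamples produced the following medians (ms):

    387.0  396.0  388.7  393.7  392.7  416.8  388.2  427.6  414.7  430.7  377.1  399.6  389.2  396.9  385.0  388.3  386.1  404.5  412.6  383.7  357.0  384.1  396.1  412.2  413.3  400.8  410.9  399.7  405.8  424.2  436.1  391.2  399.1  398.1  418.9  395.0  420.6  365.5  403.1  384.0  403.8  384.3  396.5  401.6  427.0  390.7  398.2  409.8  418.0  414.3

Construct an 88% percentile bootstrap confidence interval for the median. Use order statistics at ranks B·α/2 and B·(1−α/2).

Sorted replicates: 357.0, 365.5, 377.1, 383.7, 384.0, 384.1, 384.3, 385.0, 386.1, 387.0, 388.2, 388.3, 388.7, 389.2, 390.7, 391.2, 392.7, 393.7, 395.0, 396.0, 396.1, 396.5, 396.9, 398.1, 398.2, 399.1, 399.6, 399.7, 400.8, 401.6, 403.1, 403.8, 404.5, 405.8, 409.8, 410.9, 412.2, 412.6, 413.3, 414.3, 414.7, 416.8, 418.0, 418.9, 420.6, 424.2, 427.0, 427.6, 430.7, 436.1
α = 0.12; lower rank = 50 × 0.060 = 3; upper rank = 50 × 0.940 = 47.
The 3rd smallest replicate is 377.1; the 47th is 427.0.

(377.1, 427.0)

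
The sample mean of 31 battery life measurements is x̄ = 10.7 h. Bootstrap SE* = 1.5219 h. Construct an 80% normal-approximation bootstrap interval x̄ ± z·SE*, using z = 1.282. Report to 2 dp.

(8.75, 12.65)

Margin = 1.282 × 1.5219 = 1.951
Interval: 10.7 ± 1.951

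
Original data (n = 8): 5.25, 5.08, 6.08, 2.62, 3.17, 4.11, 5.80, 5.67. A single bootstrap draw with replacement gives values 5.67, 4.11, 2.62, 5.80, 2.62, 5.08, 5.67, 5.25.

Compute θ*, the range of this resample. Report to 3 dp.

θ* = 3.180

Range = 5.80 − 2.62 = 3.180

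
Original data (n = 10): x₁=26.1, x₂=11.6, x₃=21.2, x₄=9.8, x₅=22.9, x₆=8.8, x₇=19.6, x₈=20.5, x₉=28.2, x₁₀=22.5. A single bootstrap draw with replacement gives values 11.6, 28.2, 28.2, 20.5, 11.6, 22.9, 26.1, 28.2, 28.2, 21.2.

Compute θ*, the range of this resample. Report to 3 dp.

θ* = 16.600

Range = 28.2 − 11.6 = 16.600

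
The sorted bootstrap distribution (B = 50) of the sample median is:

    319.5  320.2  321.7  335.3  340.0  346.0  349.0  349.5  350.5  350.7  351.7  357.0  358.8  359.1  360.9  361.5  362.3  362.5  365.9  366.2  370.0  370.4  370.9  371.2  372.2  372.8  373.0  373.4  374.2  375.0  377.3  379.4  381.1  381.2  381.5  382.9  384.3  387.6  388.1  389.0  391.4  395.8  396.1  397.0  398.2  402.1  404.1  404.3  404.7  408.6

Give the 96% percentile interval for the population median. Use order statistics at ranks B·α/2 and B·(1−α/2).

α = 0.04; lower rank = 50 × 0.020 = 1; upper rank = 50 × 0.980 = 49.
The 1st smallest replicate is 319.5; the 49th is 404.7.

(319.5, 404.7)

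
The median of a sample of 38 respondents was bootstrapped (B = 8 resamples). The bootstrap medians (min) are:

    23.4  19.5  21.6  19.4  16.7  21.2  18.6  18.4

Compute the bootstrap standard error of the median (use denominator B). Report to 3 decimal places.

SE* = 1.981

Bootstrap SE is the standard deviation of the 8 replicate medians.
Mean of replicates: (23.4 + 19.5 + 21.6 + 19.4 + 16.7 + 21.2 + 18.6 + 18.4) / 8 = 158.8000 / 8 = 19.8500
Sum of squared deviations: (+3.5500)² + (−0.3500)² + (+1.7500)² + (−0.4500)² + (−3.1500)² + (+1.3500)² + (−1.2500)² + (−1.4500)² = 31.4000
Variance = 31.4000 / 8 = 3.9250
SE* = √3.9250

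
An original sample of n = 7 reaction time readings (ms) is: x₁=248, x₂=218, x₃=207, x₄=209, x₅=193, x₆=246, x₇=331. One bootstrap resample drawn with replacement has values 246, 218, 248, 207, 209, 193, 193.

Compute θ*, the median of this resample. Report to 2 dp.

θ* = 209.00

Sorted: 193, 193, 207, 209, 218, 246, 248
Median = middle value = 209.00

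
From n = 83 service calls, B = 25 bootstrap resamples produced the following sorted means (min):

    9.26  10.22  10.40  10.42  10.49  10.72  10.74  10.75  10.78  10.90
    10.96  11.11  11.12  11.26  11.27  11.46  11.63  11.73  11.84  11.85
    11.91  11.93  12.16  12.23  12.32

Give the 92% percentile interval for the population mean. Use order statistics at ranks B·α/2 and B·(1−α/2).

α = 0.08; lower rank = 25 × 0.040 = 1; upper rank = 25 × 0.960 = 24.
The 1st smallest replicate is 9.26; the 24th is 12.23.

(9.26, 12.23)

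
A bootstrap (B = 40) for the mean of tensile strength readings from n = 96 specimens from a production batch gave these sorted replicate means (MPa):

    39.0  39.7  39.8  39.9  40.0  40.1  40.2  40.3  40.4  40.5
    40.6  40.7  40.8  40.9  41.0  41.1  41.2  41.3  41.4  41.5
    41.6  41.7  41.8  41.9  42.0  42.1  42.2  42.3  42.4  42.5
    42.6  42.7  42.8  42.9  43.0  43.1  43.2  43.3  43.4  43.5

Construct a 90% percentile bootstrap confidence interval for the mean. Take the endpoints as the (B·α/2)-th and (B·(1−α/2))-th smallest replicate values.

(39.7, 43.3)

α = 0.10; lower rank = 40 × 0.050 = 2; upper rank = 40 × 0.950 = 38.
The 2nd smallest replicate is 39.7; the 38th is 43.3.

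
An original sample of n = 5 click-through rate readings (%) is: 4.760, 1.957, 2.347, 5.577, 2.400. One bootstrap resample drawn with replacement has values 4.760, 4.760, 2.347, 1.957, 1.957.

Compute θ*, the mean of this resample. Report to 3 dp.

θ* = 3.156

Mean = (4.760 + 4.760 + 2.347 + 1.957 + 1.957) / 5 = 15.7810 / 5 = 3.156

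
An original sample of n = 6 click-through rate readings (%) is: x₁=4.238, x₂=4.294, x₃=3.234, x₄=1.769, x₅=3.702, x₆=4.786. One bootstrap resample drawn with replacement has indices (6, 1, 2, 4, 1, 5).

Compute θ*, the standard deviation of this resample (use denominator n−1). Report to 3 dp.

θ* = 1.070

Resample values: 4.786, 4.238, 4.294, 1.769, 4.238, 3.702.
Mean = 3.8378; sum of squared deviations = 5.7259
s² = 5.7259 / 5 = 1.1452
s = √1.1452 = 1.070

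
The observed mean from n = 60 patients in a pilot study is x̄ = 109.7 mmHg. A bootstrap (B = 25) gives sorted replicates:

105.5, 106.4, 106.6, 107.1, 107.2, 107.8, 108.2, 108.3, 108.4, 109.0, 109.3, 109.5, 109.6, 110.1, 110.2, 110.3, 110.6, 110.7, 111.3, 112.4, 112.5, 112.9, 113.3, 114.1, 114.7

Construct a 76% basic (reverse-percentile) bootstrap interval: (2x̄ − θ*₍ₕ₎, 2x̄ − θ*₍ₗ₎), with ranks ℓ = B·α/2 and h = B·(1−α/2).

(106.5, 112.8)

Percentile endpoints at ranks 3 and 22: θ*₍3₎ = 106.6, θ*₍22₎ = 112.9.
Basic interval reflects these around x̄:
  lower = 2 × 109.7 − 112.9 = 106.5
  upper = 2 × 109.7 − 106.6 = 112.8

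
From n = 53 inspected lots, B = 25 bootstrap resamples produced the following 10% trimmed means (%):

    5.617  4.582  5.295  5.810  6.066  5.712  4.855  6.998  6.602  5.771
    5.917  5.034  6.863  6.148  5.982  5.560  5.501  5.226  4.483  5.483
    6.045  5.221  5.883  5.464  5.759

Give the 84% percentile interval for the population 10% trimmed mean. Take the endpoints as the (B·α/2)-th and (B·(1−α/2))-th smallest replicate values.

(4.582, 6.602)

Sorted replicates: 4.483, 4.582, 4.855, 5.034, 5.221, 5.226, 5.295, 5.464, 5.483, 5.501, 5.560, 5.617, 5.712, 5.759, 5.771, 5.810, 5.883, 5.917, 5.982, 6.045, 6.066, 6.148, 6.602, 6.863, 6.998
α = 0.16; lower rank = 25 × 0.080 = 2; upper rank = 25 × 0.920 = 23.
The 2nd smallest replicate is 4.582; the 23rd is 6.602.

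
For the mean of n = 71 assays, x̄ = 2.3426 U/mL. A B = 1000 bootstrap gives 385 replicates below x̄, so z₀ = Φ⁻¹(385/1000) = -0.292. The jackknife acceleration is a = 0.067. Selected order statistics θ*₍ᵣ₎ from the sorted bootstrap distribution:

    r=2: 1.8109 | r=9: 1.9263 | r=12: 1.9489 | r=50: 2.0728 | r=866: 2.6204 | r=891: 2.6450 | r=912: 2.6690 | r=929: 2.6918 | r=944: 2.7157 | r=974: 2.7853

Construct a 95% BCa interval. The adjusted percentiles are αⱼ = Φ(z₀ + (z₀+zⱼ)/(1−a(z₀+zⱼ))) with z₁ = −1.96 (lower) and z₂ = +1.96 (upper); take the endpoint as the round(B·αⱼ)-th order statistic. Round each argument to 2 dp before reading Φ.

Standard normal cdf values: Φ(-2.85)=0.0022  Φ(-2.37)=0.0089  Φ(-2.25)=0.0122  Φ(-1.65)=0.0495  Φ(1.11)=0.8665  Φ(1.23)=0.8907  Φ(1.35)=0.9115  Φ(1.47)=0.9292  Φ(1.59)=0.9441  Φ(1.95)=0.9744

Lower: z₀ + z₁ = -0.292 + (-1.960) = -2.252; 1 − a(z₀+z₁) = 1 − (0.067)(-2.252) = 1.1509; argument = -0.292 + (-2.252)/1.1509 = -2.2488 → -2.25.
α₁ = Φ(-2.25) = 0.0122; rank = round(1000 × 0.0122) = 12; θ*₍12₎ = 1.9489.
Upper: z₀ + z₂ = 1.668; 1 − a(z₀+z₂) = 0.8882; argument = 1.5859 → 1.59; α₂ = 0.9441; rank = 944; θ*₍944₎ = 2.7157.

(1.9489, 2.7157)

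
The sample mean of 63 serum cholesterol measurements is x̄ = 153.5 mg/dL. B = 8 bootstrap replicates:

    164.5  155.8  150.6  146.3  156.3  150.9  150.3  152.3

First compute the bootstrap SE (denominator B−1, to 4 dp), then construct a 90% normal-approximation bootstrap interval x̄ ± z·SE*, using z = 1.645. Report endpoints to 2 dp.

Mean of replicates = 153.3750; sum of squared deviations = 212.6950; SE* = √(212.6950/7) = 5.5123
Margin = 1.645 × 5.5123 = 9.068
Interval: 153.5 ± 9.068

(144.43, 162.57)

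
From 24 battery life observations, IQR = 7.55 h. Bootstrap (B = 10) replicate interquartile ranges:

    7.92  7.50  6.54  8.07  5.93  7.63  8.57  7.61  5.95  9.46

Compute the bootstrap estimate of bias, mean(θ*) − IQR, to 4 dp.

mean(θ*) = (7.92 + 7.50 + 6.54 + 8.07 + 5.93 + 7.63 + 8.57 + 7.61 + 5.95 + 9.46) / 10 = 7.51800
bias = 7.51800 − 7.55

bias = −0.0320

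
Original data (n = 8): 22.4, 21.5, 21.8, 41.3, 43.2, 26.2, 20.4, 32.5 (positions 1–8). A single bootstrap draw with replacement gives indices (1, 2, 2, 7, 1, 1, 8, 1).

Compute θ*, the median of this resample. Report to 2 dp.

Resample values: 22.4, 21.5, 21.5, 20.4, 22.4, 22.4, 32.5, 22.4.
Sorted: 20.4, 21.5, 21.5, 22.4, 22.4, 22.4, 22.4, 32.5
Median = average of the two middle values = 22.40

θ* = 22.40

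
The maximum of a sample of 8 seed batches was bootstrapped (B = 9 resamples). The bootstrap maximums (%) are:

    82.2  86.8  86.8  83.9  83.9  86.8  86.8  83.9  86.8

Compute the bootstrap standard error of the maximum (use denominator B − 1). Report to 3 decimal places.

Bootstrap SE is the standard deviation of the 9 replicate maximums.
Mean of replicates: (82.2 + 86.8 + 86.8 + 83.9 + 83.9 + 86.8 + 86.8 + 83.9 + 86.8) / 9 = 767.9000 / 9 = 85.3222
Sum of squared deviations: (−3.1222)² + (+1.4778)² + (+1.4778)² + (−1.4222)² + (−1.4222)² + (+1.4778)² + (+1.4778)² + (−1.4222)² + (+1.4778)² = 26.7356
Variance = 26.7356 / 8 = 3.3419
SE* = √3.3419

SE* = 1.828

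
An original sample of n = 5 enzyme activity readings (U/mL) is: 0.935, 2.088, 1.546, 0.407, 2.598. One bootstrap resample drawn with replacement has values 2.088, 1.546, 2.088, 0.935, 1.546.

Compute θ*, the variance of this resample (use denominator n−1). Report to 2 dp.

θ* = 0.23

Mean = 1.6406; sum of squared deviations = 0.9161
s² = 0.9161 / 4 = 0.2290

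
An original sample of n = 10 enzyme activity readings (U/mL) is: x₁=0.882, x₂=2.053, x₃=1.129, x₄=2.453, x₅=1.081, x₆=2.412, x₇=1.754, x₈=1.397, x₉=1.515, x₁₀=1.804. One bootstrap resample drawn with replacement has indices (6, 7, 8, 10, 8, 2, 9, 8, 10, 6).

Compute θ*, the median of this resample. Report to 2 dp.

Resample values: 2.412, 1.754, 1.397, 1.804, 1.397, 2.053, 1.515, 1.397, 1.804, 2.412.
Sorted: 1.397, 1.397, 1.397, 1.515, 1.754, 1.804, 1.804, 2.053, 2.412, 2.412
Median = average of the two middle values = 1.78

θ* = 1.78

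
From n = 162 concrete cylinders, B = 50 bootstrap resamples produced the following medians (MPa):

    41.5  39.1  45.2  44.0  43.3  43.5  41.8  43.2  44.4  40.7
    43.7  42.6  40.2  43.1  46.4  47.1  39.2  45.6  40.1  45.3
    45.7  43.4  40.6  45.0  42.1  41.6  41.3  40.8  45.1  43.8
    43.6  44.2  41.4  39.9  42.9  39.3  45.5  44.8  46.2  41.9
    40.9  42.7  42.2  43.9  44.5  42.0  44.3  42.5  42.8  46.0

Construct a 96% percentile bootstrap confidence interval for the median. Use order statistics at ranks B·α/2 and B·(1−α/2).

Sorted replicates: 39.1, 39.2, 39.3, 39.9, 40.1, 40.2, 40.6, 40.7, 40.8, 40.9, 41.3, 41.4, 41.5, 41.6, 41.8, 41.9, 42.0, 42.1, 42.2, 42.5, 42.6, 42.7, 42.8, 42.9, 43.1, 43.2, 43.3, 43.4, 43.5, 43.6, 43.7, 43.8, 43.9, 44.0, 44.2, 44.3, 44.4, 44.5, 44.8, 45.0, 45.1, 45.2, 45.3, 45.5, 45.6, 45.7, 46.0, 46.2, 46.4, 47.1
α = 0.04; lower rank = 50 × 0.020 = 1; upper rank = 50 × 0.980 = 49.
The 1st smallest replicate is 39.1; the 49th is 46.4.

(39.1, 46.4)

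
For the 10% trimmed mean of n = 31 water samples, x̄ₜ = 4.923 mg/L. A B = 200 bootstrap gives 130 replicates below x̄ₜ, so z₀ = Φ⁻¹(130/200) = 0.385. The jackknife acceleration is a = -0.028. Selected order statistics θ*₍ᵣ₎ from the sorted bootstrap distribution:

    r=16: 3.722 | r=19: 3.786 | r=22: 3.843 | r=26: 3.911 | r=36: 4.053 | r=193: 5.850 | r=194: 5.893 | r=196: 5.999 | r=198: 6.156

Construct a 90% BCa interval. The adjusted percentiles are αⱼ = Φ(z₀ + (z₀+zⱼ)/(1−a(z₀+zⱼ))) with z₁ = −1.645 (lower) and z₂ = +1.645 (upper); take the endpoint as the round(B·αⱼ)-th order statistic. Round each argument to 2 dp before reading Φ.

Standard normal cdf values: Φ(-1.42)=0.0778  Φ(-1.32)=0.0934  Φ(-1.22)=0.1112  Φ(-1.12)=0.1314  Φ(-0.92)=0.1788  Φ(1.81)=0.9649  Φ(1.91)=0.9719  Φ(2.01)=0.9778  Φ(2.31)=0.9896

(4.053, 6.156)

Lower: z₀ + z₁ = 0.385 + (-1.645) = -1.260; 1 − a(z₀+z₁) = 1 − (-0.028)(-1.260) = 0.9647; argument = 0.385 + (-1.260)/0.9647 = -0.9211 → -0.92.
α₁ = Φ(-0.92) = 0.1788; rank = round(200 × 0.1788) = 36; θ*₍36₎ = 4.053.
Upper: z₀ + z₂ = 2.030; 1 − a(z₀+z₂) = 1.0568; argument = 2.3058 → 2.31; α₂ = 0.9896; rank = 198; θ*₍198₎ = 6.156.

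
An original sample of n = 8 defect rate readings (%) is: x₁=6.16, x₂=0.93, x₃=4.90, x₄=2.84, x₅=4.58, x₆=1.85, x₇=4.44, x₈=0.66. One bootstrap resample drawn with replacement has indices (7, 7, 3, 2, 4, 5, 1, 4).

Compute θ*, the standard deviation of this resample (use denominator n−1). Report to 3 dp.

Resample values: 4.44, 4.44, 4.90, 0.93, 2.84, 4.58, 6.16, 2.84.
Mean = 3.8913; sum of squared deviations = 18.2207
s² = 18.2207 / 7 = 2.6030
s = √2.6030 = 1.613

θ* = 1.613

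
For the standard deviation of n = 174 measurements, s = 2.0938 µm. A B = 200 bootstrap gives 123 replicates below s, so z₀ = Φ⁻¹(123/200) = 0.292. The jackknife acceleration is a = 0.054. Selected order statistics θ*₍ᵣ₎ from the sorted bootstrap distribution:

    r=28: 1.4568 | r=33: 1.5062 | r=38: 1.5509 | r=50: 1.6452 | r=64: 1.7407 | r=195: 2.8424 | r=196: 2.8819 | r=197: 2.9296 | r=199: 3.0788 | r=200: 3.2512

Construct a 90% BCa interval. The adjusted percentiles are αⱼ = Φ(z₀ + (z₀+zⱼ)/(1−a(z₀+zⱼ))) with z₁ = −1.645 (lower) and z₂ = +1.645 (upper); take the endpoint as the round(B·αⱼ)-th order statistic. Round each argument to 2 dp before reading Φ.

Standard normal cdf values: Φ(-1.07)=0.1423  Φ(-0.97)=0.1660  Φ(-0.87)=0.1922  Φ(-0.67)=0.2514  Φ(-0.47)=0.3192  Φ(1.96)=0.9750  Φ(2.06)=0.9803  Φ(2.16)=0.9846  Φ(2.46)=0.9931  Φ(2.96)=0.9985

(1.5062, 3.0788)

Lower: z₀ + z₁ = 0.292 + (-1.645) = -1.353; 1 − a(z₀+z₁) = 1 − (0.054)(-1.353) = 1.0731; argument = 0.292 + (-1.353)/1.0731 = -0.9689 → -0.97.
α₁ = Φ(-0.97) = 0.1660; rank = round(200 × 0.1660) = 33; θ*₍33₎ = 1.5062.
Upper: z₀ + z₂ = 1.937; 1 − a(z₀+z₂) = 0.8954; argument = 2.4553 → 2.46; α₂ = 0.9931; rank = 199; θ*₍199₎ = 3.0788.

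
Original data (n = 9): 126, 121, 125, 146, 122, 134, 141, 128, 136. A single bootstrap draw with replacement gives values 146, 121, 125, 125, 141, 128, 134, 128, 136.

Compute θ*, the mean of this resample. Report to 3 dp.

θ* = 131.556

Mean = (146 + 121 + 125 + 125 + 141 + 128 + 134 + 128 + 136) / 9 = 1184.0 / 9 = 131.556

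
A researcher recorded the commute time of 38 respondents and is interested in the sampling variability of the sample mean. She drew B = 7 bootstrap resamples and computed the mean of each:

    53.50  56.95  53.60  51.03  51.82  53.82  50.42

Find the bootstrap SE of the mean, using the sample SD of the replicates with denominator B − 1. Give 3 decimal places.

Bootstrap SE is the standard deviation of the 7 replicate means.
Mean of replicates: (53.50 + 56.95 + 53.60 + 51.03 + 51.82 + 53.82 + 50.42) / 7 = 371.1400 / 7 = 53.0200
Sum of squared deviations: (+0.4800)² + (+3.9300)² + (+0.5800)² + (−1.9900)² + (−1.2000)² + (+0.8000)² + (−2.6000)² = 28.8118
Variance = 28.8118 / 6 = 4.8020
SE* = √4.8020

SE* = 2.191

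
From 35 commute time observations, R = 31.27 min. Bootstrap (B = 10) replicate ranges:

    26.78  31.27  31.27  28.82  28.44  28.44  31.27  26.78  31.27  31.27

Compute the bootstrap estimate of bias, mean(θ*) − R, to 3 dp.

bias = −1.709

mean(θ*) = (26.78 + 31.27 + 31.27 + 28.82 + 28.44 + 28.44 + 31.27 + 26.78 + 31.27 + 31.27) / 10 = 29.5610
bias = 29.5610 − 31.27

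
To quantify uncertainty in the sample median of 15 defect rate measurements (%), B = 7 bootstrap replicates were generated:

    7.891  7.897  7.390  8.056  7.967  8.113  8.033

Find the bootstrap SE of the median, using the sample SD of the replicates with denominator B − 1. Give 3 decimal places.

SE* = 0.242

Bootstrap SE is the standard deviation of the 7 replicate medians.
Mean of replicates: (7.891 + 7.897 + 7.390 + 8.056 + 7.967 + 8.113 + 8.033) / 7 = 55.3470 / 7 = 7.9067
Sum of squared deviations: (−0.0157)² + (−0.0097)² + (−0.5167)² + (+0.1493)² + (+0.0603)² + (+0.2063)² + (+0.1263)² = 0.3518
Variance = 0.3518 / 6 = 0.0586
SE* = √0.0586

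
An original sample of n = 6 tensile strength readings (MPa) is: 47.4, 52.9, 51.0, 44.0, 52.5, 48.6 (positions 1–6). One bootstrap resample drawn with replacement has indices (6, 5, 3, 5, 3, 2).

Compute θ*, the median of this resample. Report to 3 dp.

Resample values: 48.6, 52.5, 51.0, 52.5, 51.0, 52.9.
Sorted: 48.6, 51.0, 51.0, 52.5, 52.5, 52.9
Median = average of the two middle values = 51.750

θ* = 51.750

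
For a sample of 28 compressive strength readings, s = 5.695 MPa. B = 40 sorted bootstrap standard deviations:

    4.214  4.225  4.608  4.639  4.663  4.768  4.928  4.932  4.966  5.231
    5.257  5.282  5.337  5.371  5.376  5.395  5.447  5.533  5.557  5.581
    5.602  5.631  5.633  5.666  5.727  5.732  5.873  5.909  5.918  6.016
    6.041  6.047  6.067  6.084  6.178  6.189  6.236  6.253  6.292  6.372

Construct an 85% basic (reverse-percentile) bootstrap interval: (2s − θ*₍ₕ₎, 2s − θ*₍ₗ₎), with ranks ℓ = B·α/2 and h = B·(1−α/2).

Percentile endpoints at ranks 3 and 37: θ*₍3₎ = 4.608, θ*₍37₎ = 6.236.
Basic interval reflects these around s:
  lower = 2 × 5.695 − 6.236 = 5.154
  upper = 2 × 5.695 − 4.608 = 6.782

(5.154, 6.782)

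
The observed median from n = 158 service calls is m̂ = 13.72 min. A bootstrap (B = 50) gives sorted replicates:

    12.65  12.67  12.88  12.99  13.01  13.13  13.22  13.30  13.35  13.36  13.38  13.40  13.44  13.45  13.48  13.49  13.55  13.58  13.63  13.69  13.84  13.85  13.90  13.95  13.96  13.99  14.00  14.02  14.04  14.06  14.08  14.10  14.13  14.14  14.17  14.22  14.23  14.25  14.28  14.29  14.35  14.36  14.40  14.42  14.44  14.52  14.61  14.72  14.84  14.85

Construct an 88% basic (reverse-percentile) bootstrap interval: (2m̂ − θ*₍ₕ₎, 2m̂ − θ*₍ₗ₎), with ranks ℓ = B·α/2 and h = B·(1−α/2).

Percentile endpoints at ranks 3 and 47: θ*₍3₎ = 12.88, θ*₍47₎ = 14.61.
Basic interval reflects these around m̂:
  lower = 2 × 13.72 − 14.61 = 12.83
  upper = 2 × 13.72 − 12.88 = 14.56

(12.83, 14.56)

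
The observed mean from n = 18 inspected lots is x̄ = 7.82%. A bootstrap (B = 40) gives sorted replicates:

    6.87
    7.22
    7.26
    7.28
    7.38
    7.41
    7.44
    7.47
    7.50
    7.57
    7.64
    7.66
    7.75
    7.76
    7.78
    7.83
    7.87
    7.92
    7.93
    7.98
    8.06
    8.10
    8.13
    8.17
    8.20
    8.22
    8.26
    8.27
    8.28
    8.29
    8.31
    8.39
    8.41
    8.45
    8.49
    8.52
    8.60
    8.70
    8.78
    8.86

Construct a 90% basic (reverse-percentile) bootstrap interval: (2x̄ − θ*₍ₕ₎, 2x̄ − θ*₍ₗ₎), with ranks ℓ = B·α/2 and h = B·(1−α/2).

Percentile endpoints at ranks 2 and 38: θ*₍2₎ = 7.22, θ*₍38₎ = 8.70.
Basic interval reflects these around x̄:
  lower = 2 × 7.82 − 8.70 = 6.94
  upper = 2 × 7.82 − 7.22 = 8.42

(6.94, 8.42)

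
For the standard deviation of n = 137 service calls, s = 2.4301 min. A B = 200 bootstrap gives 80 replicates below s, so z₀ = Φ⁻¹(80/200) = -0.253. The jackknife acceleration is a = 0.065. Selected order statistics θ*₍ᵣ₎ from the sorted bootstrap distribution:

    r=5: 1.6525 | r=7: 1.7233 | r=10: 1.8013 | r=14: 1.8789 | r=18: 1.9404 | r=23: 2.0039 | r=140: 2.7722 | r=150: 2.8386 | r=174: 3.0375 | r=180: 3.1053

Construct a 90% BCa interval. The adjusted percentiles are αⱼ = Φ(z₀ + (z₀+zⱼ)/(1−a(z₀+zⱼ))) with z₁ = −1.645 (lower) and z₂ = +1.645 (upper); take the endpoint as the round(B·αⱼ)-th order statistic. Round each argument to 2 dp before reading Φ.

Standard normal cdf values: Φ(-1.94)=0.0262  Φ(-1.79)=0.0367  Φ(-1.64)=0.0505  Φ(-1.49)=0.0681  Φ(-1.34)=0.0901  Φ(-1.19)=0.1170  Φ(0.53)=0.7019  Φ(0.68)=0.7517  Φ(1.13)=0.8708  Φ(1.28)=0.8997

Lower: z₀ + z₁ = -0.253 + (-1.645) = -1.898; 1 − a(z₀+z₁) = 1 − (0.065)(-1.898) = 1.1234; argument = -0.253 + (-1.898)/1.1234 = -1.9426 → -1.94.
α₁ = Φ(-1.94) = 0.0262; rank = round(200 × 0.0262) = 5; θ*₍5₎ = 1.6525.
Upper: z₀ + z₂ = 1.392; 1 − a(z₀+z₂) = 0.9095; argument = 1.2775 → 1.28; α₂ = 0.8997; rank = 180; θ*₍180₎ = 3.1053.

(1.6525, 3.1053)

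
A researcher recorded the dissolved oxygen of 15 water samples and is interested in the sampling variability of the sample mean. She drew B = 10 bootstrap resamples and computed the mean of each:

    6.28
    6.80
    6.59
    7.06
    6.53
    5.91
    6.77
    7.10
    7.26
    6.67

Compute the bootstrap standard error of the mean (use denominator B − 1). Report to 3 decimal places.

Bootstrap SE is the standard deviation of the 10 replicate means.
Mean of replicates: (6.28 + 6.80 + 6.59 + 7.06 + 6.53 + 5.91 + 6.77 + 7.10 + 7.26 + 6.67) / 10 = 66.9700 / 10 = 6.6970
Sum of squared deviations: (−0.4170)² + (+0.1030)² + (−0.1070)² + (+0.3630)² + (−0.1670)² + (−0.7870)² + (+0.0730)² + (+0.4030)² + (+0.5630)² + (−0.0270)² = 1.4604
Variance = 1.4604 / 9 = 0.1623
SE* = √0.1623

SE* = 0.403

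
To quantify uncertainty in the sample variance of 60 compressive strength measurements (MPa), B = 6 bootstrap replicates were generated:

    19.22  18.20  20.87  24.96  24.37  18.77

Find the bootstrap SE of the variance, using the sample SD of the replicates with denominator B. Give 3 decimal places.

SE* = 2.677

Bootstrap SE is the standard deviation of the 6 replicate variances.
Mean of replicates: (19.22 + 18.20 + 20.87 + 24.96 + 24.37 + 18.77) / 6 = 126.3900 / 6 = 21.0650
Sum of squared deviations: (−1.8450)² + (−2.8650)² + (−0.1950)² + (+3.8950)² + (+3.3050)² + (−2.2950)² = 43.0114
Variance = 43.0114 / 6 = 7.1686
SE* = √7.1686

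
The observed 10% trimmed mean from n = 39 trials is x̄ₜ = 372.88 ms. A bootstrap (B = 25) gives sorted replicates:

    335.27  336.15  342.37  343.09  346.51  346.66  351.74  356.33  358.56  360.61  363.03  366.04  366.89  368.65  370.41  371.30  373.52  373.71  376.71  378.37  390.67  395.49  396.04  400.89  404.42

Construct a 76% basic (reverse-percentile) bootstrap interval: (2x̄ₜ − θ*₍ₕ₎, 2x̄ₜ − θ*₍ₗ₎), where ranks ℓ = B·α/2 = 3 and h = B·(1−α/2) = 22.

Percentile endpoints at ranks 3 and 22: θ*₍3₎ = 342.37, θ*₍22₎ = 395.49.
Basic interval reflects these around x̄ₜ:
  lower = 2 × 372.88 − 395.49 = 350.27
  upper = 2 × 372.88 − 342.37 = 403.39

(350.27, 403.39)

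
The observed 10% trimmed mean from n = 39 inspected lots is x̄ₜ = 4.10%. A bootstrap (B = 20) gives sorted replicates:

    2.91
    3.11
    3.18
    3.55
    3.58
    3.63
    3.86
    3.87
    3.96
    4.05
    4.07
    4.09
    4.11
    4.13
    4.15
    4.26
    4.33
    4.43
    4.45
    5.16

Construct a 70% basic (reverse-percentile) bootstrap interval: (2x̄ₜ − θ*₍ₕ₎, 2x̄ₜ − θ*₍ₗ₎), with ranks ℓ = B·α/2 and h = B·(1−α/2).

(3.87, 5.02)

Percentile endpoints at ranks 3 and 17: θ*₍3₎ = 3.18, θ*₍17₎ = 4.33.
Basic interval reflects these around x̄ₜ:
  lower = 2 × 4.10 − 4.33 = 3.87
  upper = 2 × 4.10 − 3.18 = 5.02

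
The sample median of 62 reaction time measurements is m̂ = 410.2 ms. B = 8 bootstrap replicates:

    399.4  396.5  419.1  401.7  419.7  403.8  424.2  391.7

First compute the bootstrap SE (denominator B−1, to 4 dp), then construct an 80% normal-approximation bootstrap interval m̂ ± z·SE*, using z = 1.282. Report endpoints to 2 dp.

(394.54, 425.86)

Mean of replicates = 407.0125; sum of squared deviations = 1043.9688; SE* = √(1043.9688/7) = 12.2122
Margin = 1.282 × 12.2122 = 15.656
Interval: 410.2 ± 15.656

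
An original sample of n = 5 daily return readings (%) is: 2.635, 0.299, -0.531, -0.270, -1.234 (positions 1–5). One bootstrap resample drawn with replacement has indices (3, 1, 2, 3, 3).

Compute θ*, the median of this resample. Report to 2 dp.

θ* = -0.53

Resample values: -0.531, 2.635, 0.299, -0.531, -0.531.
Sorted: -0.531, -0.531, -0.531, 0.299, 2.635
Median = middle value = -0.53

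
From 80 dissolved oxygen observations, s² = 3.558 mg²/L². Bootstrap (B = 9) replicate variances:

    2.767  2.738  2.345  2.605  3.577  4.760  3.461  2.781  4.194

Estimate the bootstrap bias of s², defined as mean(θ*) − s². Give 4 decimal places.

bias = −0.3104

mean(θ*) = (2.767 + 2.738 + 2.345 + 2.605 + 3.577 + 4.760 + 3.461 + 2.781 + 4.194) / 9 = 3.24756
bias = 3.24756 − 3.558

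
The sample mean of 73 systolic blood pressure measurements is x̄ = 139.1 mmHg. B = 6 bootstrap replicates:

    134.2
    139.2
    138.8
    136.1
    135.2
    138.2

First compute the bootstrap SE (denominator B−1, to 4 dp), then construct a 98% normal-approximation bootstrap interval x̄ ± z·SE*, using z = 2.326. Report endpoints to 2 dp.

(134.29, 143.91)

Mean of replicates = 136.9500; sum of squared deviations = 21.3950; SE* = √(21.3950/5) = 2.0686
Margin = 2.326 × 2.0686 = 4.812
Interval: 139.1 ± 4.812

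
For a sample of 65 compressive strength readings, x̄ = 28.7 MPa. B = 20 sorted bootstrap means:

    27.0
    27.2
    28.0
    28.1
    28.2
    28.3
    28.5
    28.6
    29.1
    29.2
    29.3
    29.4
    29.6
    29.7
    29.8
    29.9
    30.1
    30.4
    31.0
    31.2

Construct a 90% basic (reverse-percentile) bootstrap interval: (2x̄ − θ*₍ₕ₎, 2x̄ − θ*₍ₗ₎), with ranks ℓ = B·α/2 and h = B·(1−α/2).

(26.4, 30.4)

Percentile endpoints at ranks 1 and 19: θ*₍1₎ = 27.0, θ*₍19₎ = 31.0.
Basic interval reflects these around x̄:
  lower = 2 × 28.7 − 31.0 = 26.4
  upper = 2 × 28.7 − 27.0 = 30.4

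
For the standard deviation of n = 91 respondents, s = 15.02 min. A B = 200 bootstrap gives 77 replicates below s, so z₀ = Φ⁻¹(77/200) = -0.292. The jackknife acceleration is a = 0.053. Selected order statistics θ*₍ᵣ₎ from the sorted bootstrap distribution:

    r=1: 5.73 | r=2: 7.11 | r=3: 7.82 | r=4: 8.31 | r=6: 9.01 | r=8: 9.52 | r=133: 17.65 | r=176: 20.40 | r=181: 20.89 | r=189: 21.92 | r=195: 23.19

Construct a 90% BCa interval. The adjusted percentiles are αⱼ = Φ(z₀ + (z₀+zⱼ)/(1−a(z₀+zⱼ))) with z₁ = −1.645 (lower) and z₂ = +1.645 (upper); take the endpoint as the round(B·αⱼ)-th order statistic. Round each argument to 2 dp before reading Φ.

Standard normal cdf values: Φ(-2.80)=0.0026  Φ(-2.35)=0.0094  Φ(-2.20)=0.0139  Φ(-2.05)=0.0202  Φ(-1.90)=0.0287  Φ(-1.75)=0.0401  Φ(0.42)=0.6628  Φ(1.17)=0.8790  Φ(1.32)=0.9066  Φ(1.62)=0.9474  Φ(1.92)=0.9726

(8.31, 20.40)

Lower: z₀ + z₁ = -0.292 + (-1.645) = -1.937; 1 − a(z₀+z₁) = 1 − (0.053)(-1.937) = 1.1027; argument = -0.292 + (-1.937)/1.1027 = -2.0487 → -2.05.
α₁ = Φ(-2.05) = 0.0202; rank = round(200 × 0.0202) = 4; θ*₍4₎ = 8.31.
Upper: z₀ + z₂ = 1.353; 1 − a(z₀+z₂) = 0.9283; argument = 1.1655 → 1.17; α₂ = 0.8790; rank = 176; θ*₍176₎ = 20.40.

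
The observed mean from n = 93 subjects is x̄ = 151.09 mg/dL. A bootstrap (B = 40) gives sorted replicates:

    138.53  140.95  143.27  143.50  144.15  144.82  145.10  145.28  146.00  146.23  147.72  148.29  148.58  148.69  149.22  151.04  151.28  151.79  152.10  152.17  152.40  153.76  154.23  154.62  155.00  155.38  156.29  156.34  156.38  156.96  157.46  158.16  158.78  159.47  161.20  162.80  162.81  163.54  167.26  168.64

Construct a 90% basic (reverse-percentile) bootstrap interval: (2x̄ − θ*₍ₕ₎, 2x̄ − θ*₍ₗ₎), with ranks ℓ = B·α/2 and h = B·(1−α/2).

(138.64, 161.23)

Percentile endpoints at ranks 2 and 38: θ*₍2₎ = 140.95, θ*₍38₎ = 163.54.
Basic interval reflects these around x̄:
  lower = 2 × 151.09 − 163.54 = 138.64
  upper = 2 × 151.09 − 140.95 = 161.23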